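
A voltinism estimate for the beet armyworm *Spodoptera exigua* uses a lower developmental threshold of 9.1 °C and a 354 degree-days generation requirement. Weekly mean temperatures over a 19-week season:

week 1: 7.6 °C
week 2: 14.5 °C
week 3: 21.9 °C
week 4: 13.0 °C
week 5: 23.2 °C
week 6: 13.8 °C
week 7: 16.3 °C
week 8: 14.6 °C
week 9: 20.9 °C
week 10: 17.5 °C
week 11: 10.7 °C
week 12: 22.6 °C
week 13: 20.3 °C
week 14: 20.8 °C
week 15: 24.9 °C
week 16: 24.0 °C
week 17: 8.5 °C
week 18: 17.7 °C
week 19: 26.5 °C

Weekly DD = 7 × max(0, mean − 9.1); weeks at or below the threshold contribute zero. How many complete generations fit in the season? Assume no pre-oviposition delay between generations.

3 generations

Weekly DD (7 × max(0, T̄ − 9.1)): 0.0, 37.8, 89.6, 27.3, 98.7, 32.9, 50.4, 38.5, 82.6, 58.8, 11.2, 94.5, 78.4, 81.9, 110.6, 104.3, 0.0, 60.2, 121.8.
Season total = 1179.5 DD.
Complete generations = ⌊1179.5 / 354⌋ = 3.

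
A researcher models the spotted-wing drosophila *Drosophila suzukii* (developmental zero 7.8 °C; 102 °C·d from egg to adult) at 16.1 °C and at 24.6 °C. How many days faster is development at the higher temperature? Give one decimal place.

6.2 days

At 16.1 °C: 102 / (16.1 − 7.8) = 102 / 8.3 = 12.289 d.
At 24.6 °C: 102 / (24.6 − 7.8) = 102 / 16.8 = 6.071 d.
Difference = |12.289 − 6.071| = 6.218 ≈ 6.2 days.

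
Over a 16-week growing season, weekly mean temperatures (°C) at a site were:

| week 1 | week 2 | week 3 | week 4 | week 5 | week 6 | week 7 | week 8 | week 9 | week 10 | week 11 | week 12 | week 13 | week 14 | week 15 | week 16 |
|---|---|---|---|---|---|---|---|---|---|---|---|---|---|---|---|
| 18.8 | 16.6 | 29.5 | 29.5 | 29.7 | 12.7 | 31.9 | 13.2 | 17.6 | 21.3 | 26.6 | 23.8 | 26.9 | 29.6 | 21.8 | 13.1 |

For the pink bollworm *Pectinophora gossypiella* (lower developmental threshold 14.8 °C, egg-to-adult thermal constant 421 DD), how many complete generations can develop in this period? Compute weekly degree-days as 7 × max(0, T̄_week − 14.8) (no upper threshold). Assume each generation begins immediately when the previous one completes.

2 generations

Weekly DD (7 × max(0, T̄ − 14.8)): 28.0, 12.6, 102.9, 102.9, 104.3, 0.0, 119.7, 0.0, 19.6, 45.5, 82.6, 63.0, 84.7, 103.6, 49.0, 0.0.
Season total = 918.4 DD.
Complete generations = ⌊918.4 / 421⌋ = 2.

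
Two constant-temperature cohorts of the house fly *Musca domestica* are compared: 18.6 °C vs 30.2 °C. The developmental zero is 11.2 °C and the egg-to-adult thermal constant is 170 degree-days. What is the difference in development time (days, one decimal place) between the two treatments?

At 18.6 °C: 170 / (18.6 − 11.2) = 170 / 7.4 = 22.973 d.
At 30.2 °C: 170 / (30.2 − 11.2) = 170 / 19.0 = 8.947 d.
Difference = |22.973 − 8.947| = 14.026 ≈ 14.0 days.

14.0 days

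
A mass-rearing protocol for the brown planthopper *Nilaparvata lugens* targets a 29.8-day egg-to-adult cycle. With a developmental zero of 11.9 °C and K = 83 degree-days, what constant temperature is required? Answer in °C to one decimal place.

14.7 °C

Required daily accumulation = 83 / 29.8 = 2.785 DD/day.
T = T_base + 2.785 = 11.9 + 2.785 = 14.685 ≈ 14.7 °C.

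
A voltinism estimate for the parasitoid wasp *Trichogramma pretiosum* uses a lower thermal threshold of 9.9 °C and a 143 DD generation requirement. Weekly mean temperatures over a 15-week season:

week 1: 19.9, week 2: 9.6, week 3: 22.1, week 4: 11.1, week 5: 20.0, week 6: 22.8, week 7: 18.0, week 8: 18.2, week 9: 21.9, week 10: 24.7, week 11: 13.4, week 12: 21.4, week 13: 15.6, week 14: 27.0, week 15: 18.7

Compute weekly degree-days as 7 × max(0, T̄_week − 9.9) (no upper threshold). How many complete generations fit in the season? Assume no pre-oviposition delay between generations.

6 generations

Weekly DD (7 × max(0, T̄ − 9.9)): 70.0, 0.0, 85.4, 8.4, 70.7, 90.3, 56.7, 58.1, 84.0, 103.6, 24.5, 80.5, 39.9, 119.7, 61.6.
Season total = 953.4 DD.
Complete generations = ⌊953.4 / 143⌋ = 6.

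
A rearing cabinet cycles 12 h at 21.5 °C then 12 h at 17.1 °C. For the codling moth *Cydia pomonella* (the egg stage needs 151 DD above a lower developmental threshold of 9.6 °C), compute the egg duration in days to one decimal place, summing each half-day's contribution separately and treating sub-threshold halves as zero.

15.6 days

Day half: max(0, 21.5 − 9.6) × 0.5 = 11.9 × 0.5 = 5.95 DD.
Night half: max(0, 17.1 − 9.6) × 0.5 = 7.5 × 0.5 = 3.75 DD.
Per 24 h: 9.70 DD/day.
Duration = 151 / 9.70 = 15.567 ≈ 15.6 days.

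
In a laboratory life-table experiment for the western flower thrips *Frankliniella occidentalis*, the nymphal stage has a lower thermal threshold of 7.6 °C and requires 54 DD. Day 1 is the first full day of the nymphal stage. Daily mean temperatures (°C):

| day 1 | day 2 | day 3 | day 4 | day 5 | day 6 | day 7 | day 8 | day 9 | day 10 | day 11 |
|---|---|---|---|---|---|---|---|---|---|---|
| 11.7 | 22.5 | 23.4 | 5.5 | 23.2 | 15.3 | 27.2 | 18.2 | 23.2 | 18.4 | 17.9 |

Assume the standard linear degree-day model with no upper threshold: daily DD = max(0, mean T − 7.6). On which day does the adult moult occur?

day 6

Daily DD above 7.6 °C: 4.1, 14.9, 15.8, 0.0, 15.6, 7.7, 19.6, 10.6, 15.6, 10.8, 10.3.
Cumulative: 4.1, 19.0, 34.8, 34.8, 50.4, 58.1, 77.7, 88.3, 103.9, 114.7, 125.0.
The total first reaches 54 DD on day 6.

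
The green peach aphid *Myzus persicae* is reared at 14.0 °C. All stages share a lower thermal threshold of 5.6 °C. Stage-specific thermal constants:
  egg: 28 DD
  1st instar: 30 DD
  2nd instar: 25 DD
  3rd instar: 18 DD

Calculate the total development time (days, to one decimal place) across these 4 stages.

Daily accumulation at 14.0 °C = 14.0 − 5.6 = 8.4 DD/day.
Total K = 28 + 30 + 25 + 18 = 101 DD.
Total duration = 101 / 8.4 = 12.024 ≈ 12.0 days.

12.0 days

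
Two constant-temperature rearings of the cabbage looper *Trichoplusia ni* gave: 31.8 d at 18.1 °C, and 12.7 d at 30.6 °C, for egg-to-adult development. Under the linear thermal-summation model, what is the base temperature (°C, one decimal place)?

9.8 °C

Linear rate model ⇒ the product D·(T − T_b) is constant across temperatures.
31.8·(18.1 − T_b) = 12.7·(30.6 − T_b)
T_b = (31.8·18.1 − 12.7·30.6) / (31.8 − 12.7) = 186.96 / 19.1 = 9.788 °C ≈ 9.8 °C.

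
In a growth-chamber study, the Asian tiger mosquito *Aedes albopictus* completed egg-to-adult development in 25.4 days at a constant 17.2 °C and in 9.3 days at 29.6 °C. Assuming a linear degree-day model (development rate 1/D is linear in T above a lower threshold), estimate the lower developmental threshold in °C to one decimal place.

10.0 °C

Under the model K = D·(T − T_b), so D₁·(T₁ − T_b) = D₂·(T₂ − T_b).
25.4·(17.2 − T_b) = 9.3·(29.6 − T_b)
T_b = (25.4·17.2 − 9.3·29.6) / (25.4 − 9.3) = 161.60 / 16.1 = 10.037 °C ≈ 10.0 °C.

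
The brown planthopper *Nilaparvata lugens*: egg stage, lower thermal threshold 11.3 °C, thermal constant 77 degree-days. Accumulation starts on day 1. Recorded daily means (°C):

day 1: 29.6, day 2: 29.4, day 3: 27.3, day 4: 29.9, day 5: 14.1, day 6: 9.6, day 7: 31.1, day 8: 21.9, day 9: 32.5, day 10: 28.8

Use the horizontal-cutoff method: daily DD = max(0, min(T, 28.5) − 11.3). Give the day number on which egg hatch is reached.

Daily DD above 11.3 °C (capped at 17.2): 17.2, 17.2, 16.0, 17.2, 2.8, 0.0, 17.2, 10.6, 17.2, 17.2.
Cumulative: 17.2, 34.4, 50.4, 67.6, 70.4, 70.4, 87.6, 98.2, 115.4, 132.6.
The total first reaches 77 DD on day 7.

day 7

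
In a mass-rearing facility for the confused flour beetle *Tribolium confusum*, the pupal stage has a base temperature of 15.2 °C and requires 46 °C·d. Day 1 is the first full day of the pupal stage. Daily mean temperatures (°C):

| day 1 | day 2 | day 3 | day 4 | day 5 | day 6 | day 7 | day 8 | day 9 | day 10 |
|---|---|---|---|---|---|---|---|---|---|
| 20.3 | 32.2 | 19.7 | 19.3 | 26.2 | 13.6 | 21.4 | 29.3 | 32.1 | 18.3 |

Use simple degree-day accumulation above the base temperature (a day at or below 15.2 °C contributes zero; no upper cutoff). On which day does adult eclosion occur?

day 7

Daily DD above 15.2 °C: 5.1, 17.0, 4.5, 4.1, 11.0, 0.0, 6.2, 14.1, 16.9, 3.1.
Cumulative: 5.1, 22.1, 26.6, 30.7, 41.7, 41.7, 47.9, 62.0, 78.9, 82.0.
The total first reaches 46 DD on day 7.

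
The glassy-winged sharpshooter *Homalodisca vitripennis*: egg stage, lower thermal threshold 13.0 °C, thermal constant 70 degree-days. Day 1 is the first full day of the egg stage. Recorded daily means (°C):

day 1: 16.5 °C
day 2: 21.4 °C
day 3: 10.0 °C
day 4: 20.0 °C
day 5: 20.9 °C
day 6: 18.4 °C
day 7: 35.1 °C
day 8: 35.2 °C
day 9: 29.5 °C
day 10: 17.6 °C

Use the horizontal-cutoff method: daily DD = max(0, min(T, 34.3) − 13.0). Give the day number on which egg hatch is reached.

day 8

Daily DD above 13.0 °C (capped at 21.3): 3.5, 8.4, 0.0, 7.0, 7.9, 5.4, 21.3, 21.3, 16.5, 4.6.
Cumulative: 3.5, 11.9, 11.9, 18.9, 26.8, 32.2, 53.5, 74.8, 91.3, 95.9.
The total first reaches 70 DD on day 8.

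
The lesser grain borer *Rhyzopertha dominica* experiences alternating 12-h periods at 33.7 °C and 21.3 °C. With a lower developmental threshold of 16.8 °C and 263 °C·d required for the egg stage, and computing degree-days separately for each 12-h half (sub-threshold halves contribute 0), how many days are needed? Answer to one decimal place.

Day half: max(0, 33.7 − 16.8) × 0.5 = 16.9 × 0.5 = 8.45 DD.
Night half: max(0, 21.3 − 16.8) × 0.5 = 4.5 × 0.5 = 2.25 DD.
Per 24 h: 10.70 DD/day.
Duration = 263 / 10.70 = 24.579 ≈ 24.6 days.

24.6 days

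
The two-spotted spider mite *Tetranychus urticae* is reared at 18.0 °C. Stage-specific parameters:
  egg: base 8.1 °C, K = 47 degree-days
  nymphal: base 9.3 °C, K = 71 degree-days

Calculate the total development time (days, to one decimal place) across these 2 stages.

egg: 47 / (18.0 − 8.1) = 47 / 9.9 = 4.747 d.
nymphal: 71 / (18.0 − 9.3) = 71 / 8.7 = 8.161 d.
Sum = 12.908 ≈ 12.9 days.

12.9 days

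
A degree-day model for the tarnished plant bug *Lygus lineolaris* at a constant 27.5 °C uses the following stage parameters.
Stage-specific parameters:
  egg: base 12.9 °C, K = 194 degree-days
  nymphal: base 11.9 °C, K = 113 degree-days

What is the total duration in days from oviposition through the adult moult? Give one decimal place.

egg: 194 / (27.5 − 12.9) = 194 / 14.6 = 13.288 d.
nymphal: 113 / (27.5 − 11.9) = 113 / 15.6 = 7.244 d.
Sum = 20.531 ≈ 20.5 days.

20.5 days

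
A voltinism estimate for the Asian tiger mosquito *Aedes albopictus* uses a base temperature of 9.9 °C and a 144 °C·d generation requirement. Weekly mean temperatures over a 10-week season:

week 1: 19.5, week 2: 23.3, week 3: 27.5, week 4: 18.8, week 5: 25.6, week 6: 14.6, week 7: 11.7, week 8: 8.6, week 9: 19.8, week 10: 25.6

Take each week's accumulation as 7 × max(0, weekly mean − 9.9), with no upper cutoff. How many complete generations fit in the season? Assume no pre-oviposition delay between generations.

4 generations

Weekly DD (7 × max(0, T̄ − 9.9)): 67.2, 93.8, 123.2, 62.3, 109.9, 32.9, 12.6, 0.0, 69.3, 109.9.
Season total = 681.1 DD.
Complete generations = ⌊681.1 / 144⌋ = 4.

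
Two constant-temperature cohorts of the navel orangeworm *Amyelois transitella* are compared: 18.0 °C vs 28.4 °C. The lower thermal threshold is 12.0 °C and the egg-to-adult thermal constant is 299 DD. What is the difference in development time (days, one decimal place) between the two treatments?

31.6 days

At 18.0 °C: 299 / (18.0 − 12.0) = 299 / 6.0 = 49.833 d.
At 28.4 °C: 299 / (28.4 − 12.0) = 299 / 16.4 = 18.232 d.
Difference = |49.833 − 18.232| = 31.602 ≈ 31.6 days.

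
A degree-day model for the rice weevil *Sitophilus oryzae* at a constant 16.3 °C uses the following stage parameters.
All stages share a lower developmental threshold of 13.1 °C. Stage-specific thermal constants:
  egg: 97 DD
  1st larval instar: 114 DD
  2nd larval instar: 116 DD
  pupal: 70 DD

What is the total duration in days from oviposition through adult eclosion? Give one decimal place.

Daily accumulation at 16.3 °C = 16.3 − 13.1 = 3.2 DD/day.
Total K = 97 + 114 + 116 + 70 = 397 DD.
Total duration = 397 / 3.2 = 124.062 ≈ 124.1 days.

124.1 days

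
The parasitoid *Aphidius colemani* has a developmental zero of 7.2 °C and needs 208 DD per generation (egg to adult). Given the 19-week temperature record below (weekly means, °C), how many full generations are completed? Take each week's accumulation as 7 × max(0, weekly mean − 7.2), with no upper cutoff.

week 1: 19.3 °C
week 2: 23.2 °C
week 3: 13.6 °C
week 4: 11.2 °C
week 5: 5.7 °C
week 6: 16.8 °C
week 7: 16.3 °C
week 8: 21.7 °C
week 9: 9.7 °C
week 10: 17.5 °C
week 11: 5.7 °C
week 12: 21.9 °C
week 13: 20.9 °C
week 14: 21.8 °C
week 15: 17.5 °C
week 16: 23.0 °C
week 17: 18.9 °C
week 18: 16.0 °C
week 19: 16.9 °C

6 generations

Weekly DD (7 × max(0, T̄ − 7.2)): 84.7, 112.0, 44.8, 28.0, 0.0, 67.2, 63.7, 101.5, 17.5, 72.1, 0.0, 102.9, 95.9, 102.2, 72.1, 110.6, 81.9, 61.6, 67.9.
Season total = 1286.6 DD.
Complete generations = ⌊1286.6 / 208⌋ = 6.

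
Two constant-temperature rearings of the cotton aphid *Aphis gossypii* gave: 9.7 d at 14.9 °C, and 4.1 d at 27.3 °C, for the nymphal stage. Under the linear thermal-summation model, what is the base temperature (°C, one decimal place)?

Equal thermal constants: D₁(T₁ − T_b) = D₂(T₂ − T_b).
9.7·(14.9 − T_b) = 4.1·(27.3 − T_b)
T_b = (9.7·14.9 − 4.1·27.3) / (9.7 − 4.1) = 32.60 / 5.6 = 5.821 °C ≈ 5.8 °C.

5.8 °C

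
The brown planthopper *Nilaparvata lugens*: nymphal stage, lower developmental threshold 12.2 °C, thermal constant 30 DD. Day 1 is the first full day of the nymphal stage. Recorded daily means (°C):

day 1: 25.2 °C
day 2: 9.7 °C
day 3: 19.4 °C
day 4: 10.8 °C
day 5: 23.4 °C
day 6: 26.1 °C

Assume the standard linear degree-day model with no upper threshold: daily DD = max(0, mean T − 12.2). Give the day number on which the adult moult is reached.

Daily DD above 12.2 °C: 13.0, 0.0, 7.2, 0.0, 11.2, 13.9.
Cumulative: 13.0, 13.0, 20.2, 20.2, 31.4, 45.3.
The total first reaches 30 DD on day 5.

day 5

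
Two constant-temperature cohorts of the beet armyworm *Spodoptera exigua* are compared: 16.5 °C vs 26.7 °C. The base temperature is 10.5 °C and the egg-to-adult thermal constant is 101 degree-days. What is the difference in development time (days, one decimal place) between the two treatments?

At 16.5 °C: 101 / (16.5 − 10.5) = 101 / 6.0 = 16.833 d.
At 26.7 °C: 101 / (26.7 − 10.5) = 101 / 16.2 = 6.235 d.
Difference = |16.833 − 6.235| = 10.599 ≈ 10.6 days.

10.6 days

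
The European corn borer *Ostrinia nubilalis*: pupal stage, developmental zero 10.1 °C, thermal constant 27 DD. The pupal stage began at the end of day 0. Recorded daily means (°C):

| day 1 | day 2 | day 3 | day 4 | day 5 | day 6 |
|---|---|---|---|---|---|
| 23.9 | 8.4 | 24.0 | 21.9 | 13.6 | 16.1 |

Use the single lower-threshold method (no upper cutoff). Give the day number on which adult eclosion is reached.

Daily DD above 10.1 °C: 13.8, 0.0, 13.9, 11.8, 3.5, 6.0.
Cumulative: 13.8, 13.8, 27.7, 39.5, 43.0, 49.0.
The total first reaches 27 DD on day 3.

day 3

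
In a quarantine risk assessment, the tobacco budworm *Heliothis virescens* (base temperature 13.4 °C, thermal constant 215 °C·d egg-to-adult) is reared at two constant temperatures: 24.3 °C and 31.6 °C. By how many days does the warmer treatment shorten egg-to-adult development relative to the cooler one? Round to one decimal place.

7.9 days

At 24.3 °C: 215 / (24.3 − 13.4) = 215 / 10.9 = 19.725 d.
At 31.6 °C: 215 / (31.6 − 13.4) = 215 / 18.2 = 11.813 d.
Difference = |19.725 − 11.813| = 7.912 ≈ 7.9 days.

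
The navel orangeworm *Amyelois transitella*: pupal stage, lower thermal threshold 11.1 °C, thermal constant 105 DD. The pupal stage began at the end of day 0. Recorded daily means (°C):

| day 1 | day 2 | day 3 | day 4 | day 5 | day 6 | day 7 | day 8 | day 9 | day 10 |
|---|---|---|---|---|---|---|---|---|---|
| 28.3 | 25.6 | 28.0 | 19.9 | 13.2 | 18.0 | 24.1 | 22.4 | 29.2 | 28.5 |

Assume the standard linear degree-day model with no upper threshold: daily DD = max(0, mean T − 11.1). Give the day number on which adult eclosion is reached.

Daily DD above 11.1 °C: 17.2, 14.5, 16.9, 8.8, 2.1, 6.9, 13.0, 11.3, 18.1, 17.4.
Cumulative: 17.2, 31.7, 48.6, 57.4, 59.5, 66.4, 79.4, 90.7, 108.8, 126.2.
The total first reaches 105 DD on day 9.

day 9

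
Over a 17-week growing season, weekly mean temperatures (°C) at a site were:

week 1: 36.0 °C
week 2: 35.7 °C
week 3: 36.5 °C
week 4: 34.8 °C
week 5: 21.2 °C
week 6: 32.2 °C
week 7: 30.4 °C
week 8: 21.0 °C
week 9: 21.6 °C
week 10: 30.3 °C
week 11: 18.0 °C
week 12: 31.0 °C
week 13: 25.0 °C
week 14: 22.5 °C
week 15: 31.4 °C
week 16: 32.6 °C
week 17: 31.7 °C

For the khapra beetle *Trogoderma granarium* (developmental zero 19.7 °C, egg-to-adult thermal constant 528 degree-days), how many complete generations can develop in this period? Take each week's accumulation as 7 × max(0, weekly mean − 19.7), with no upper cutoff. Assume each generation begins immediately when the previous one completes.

2 generations

Weekly DD (7 × max(0, T̄ − 19.7)): 114.1, 112.0, 117.6, 105.7, 10.5, 87.5, 74.9, 9.1, 13.3, 74.2, 0.0, 79.1, 37.1, 19.6, 81.9, 90.3, 84.0.
Season total = 1110.9 DD.
Complete generations = ⌊1110.9 / 528⌋ = 2.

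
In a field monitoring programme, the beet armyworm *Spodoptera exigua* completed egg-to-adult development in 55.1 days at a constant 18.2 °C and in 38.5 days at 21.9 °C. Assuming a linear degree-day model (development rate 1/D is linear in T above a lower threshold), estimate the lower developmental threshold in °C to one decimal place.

9.6 °C

Equal thermal constants: D₁(T₁ − T_b) = D₂(T₂ − T_b).
55.1·(18.2 − T_b) = 38.5·(21.9 − T_b)
T_b = (55.1·18.2 − 38.5·21.9) / (55.1 − 38.5) = 159.67 / 16.6 = 9.619 °C ≈ 9.6 °C.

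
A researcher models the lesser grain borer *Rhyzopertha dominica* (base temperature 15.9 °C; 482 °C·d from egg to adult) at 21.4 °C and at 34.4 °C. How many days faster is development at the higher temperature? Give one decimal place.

At 21.4 °C: 482 / (21.4 − 15.9) = 482 / 5.5 = 87.636 d.
At 34.4 °C: 482 / (34.4 − 15.9) = 482 / 18.5 = 26.054 d.
Difference = |87.636 − 26.054| = 61.582 ≈ 61.6 days.

61.6 days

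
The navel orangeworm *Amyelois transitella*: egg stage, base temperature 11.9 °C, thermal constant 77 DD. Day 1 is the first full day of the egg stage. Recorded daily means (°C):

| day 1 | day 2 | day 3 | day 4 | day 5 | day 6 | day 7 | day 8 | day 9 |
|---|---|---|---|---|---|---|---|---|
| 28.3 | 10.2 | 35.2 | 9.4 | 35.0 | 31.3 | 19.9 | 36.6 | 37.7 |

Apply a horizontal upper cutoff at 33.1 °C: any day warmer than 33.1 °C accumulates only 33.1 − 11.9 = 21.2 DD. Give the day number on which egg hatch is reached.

day 6

Daily DD above 11.9 °C (capped at 21.2): 16.4, 0.0, 21.2, 0.0, 21.2, 19.4, 8.0, 21.2, 21.2.
Cumulative: 16.4, 16.4, 37.6, 37.6, 58.8, 78.2, 86.2, 107.4, 128.6.
The total first reaches 77 DD on day 6.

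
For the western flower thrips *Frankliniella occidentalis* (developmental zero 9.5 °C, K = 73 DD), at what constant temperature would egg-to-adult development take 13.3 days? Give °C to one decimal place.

15.0 °C

Required daily accumulation = 73 / 13.3 = 5.489 DD/day.
T = T_base + 5.489 = 9.5 + 5.489 = 14.989 ≈ 15.0 °C.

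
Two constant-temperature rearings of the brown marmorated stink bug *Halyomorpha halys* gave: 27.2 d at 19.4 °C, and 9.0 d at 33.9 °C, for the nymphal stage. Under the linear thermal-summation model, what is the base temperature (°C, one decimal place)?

Under the model K = D·(T − T_b), so D₁·(T₁ − T_b) = D₂·(T₂ − T_b).
27.2·(19.4 − T_b) = 9.0·(33.9 − T_b)
T_b = (27.2·19.4 − 9.0·33.9) / (27.2 − 9.0) = 222.58 / 18.2 = 12.230 °C ≈ 12.2 °C.

12.2 °C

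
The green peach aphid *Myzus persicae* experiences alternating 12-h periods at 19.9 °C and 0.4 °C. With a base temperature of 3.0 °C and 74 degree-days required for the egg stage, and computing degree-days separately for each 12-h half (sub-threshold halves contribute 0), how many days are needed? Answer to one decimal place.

8.8 days

Day half: max(0, 19.9 − 3.0) × 0.5 = 16.9 × 0.5 = 8.45 DD.
Night half: max(0, 0.4 − 3.0) × 0.5 = 0.0 × 0.5 = 0.00 DD.
Per 24 h: 8.45 DD/day.
Duration = 74 / 8.45 = 8.757 ≈ 8.8 days.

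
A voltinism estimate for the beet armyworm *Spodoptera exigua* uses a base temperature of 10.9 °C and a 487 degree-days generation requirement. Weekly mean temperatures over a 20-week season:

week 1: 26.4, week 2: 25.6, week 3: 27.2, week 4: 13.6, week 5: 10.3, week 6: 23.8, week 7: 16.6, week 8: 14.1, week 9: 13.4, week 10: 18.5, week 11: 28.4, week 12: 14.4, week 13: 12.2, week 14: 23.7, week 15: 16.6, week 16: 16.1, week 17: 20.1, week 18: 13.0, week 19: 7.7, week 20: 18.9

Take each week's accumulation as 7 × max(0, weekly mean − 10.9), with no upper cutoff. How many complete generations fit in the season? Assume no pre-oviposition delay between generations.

2 generations

Weekly DD (7 × max(0, T̄ − 10.9)): 108.5, 102.9, 114.1, 18.9, 0.0, 90.3, 39.9, 22.4, 17.5, 53.2, 122.5, 24.5, 9.1, 89.6, 39.9, 36.4, 64.4, 14.7, 0.0, 56.0.
Season total = 1024.8 DD.
Complete generations = ⌊1024.8 / 487⌋ = 2.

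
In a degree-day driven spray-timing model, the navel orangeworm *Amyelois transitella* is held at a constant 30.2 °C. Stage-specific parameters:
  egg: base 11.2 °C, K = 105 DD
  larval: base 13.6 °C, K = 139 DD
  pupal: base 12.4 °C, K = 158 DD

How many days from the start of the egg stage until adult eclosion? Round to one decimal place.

egg: 105 / (30.2 − 11.2) = 105 / 19.0 = 5.526 d.
larval: 139 / (30.2 − 13.6) = 139 / 16.6 = 8.373 d.
pupal: 158 / (30.2 − 12.4) = 158 / 17.8 = 8.876 d.
Sum = 22.776 ≈ 22.8 days.

22.8 days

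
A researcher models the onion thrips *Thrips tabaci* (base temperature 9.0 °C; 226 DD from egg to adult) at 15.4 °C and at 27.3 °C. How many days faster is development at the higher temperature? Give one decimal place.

23.0 days

At 15.4 °C: 226 / (15.4 − 9.0) = 226 / 6.4 = 35.312 d.
At 27.3 °C: 226 / (27.3 − 9.0) = 226 / 18.3 = 12.350 d.
Difference = |35.312 − 12.350| = 22.963 ≈ 23.0 days.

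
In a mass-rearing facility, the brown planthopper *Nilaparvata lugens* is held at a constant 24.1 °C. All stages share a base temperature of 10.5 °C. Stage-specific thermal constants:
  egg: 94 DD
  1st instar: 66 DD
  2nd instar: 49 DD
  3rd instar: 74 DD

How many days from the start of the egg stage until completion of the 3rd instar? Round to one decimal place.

Daily accumulation at 24.1 °C = 24.1 − 10.5 = 13.6 DD/day.
Total K = 94 + 66 + 49 + 74 = 283 DD.
Total duration = 283 / 13.6 = 20.809 ≈ 20.8 days.

20.8 days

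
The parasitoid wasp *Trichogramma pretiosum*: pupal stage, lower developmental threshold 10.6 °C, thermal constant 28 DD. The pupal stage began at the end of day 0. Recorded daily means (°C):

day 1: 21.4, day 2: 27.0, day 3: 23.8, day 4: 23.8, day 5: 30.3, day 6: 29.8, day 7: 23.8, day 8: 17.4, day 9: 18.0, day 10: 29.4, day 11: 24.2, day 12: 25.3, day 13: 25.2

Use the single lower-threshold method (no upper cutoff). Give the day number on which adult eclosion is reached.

day 3

Daily DD above 10.6 °C: 10.8, 16.4, 13.2, 13.2, 19.7, 19.2, 13.2, 6.8, 7.4, 18.8, 13.6, 14.7, 14.6.
Cumulative: 10.8, 27.2, 40.4, 53.6, 73.3, 92.5, 105.7, 112.5, 119.9, 138.7, 152.3, 167.0, 181.6.
The total first reaches 28 DD on day 3.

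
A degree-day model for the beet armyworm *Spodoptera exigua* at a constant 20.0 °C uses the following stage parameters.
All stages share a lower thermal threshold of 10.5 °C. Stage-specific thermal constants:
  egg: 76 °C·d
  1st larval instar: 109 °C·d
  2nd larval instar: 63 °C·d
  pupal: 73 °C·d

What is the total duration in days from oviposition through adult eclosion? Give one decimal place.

33.8 days

Daily accumulation at 20.0 °C = 20.0 − 10.5 = 9.5 DD/day.
Total K = 76 + 109 + 63 + 73 = 321 DD.
Total duration = 321 / 9.5 = 33.789 ≈ 33.8 days.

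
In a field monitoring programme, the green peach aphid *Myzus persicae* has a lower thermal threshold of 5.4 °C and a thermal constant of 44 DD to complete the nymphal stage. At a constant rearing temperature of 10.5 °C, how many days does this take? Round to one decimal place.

8.6 days

Daily accumulation = 10.5 − 5.4 = 5.1 DD/day.
Duration = 44 / 5.1 = 8.627 ≈ 8.6 days.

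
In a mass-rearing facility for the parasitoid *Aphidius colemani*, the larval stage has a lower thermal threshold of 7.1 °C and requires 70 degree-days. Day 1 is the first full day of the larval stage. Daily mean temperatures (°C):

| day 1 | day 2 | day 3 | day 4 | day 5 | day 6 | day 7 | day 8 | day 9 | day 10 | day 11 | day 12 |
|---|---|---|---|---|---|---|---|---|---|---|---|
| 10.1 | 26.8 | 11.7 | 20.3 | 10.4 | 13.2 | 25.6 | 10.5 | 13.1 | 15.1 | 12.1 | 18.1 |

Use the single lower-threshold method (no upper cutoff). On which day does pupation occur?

day 8

Daily DD above 7.1 °C: 3.0, 19.7, 4.6, 13.2, 3.3, 6.1, 18.5, 3.4, 6.0, 8.0, 5.0, 11.0.
Cumulative: 3.0, 22.7, 27.3, 40.5, 43.8, 49.9, 68.4, 71.8, 77.8, 85.8, 90.8, 101.8.
The total first reaches 70 DD on day 8.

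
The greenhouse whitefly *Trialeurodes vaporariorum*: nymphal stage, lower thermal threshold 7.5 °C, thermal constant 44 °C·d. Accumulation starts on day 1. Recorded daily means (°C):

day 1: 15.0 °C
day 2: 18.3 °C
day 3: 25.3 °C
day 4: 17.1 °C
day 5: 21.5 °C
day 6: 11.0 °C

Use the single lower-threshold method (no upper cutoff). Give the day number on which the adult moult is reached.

Daily DD above 7.5 °C: 7.5, 10.8, 17.8, 9.6, 14.0, 3.5.
Cumulative: 7.5, 18.3, 36.1, 45.7, 59.7, 63.2.
The total first reaches 44 DD on day 4.

day 4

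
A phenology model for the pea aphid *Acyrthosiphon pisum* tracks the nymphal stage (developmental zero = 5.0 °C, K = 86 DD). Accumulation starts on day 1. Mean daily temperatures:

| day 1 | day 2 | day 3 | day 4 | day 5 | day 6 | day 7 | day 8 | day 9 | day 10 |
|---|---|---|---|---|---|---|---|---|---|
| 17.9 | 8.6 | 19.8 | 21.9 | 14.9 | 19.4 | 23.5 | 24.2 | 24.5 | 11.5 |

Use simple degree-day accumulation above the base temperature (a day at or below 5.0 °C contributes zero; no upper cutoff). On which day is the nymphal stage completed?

Daily DD above 5.0 °C: 12.9, 3.6, 14.8, 16.9, 9.9, 14.4, 18.5, 19.2, 19.5, 6.5.
Cumulative: 12.9, 16.5, 31.3, 48.2, 58.1, 72.5, 91.0, 110.2, 129.7, 136.2.
The total first reaches 86 DD on day 7.

day 7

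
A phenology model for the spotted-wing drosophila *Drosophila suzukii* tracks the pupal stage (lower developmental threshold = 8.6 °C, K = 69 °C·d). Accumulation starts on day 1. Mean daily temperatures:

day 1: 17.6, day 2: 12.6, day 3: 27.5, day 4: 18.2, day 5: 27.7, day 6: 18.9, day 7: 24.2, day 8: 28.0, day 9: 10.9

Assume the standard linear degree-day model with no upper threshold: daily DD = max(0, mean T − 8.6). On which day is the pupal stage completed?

Daily DD above 8.6 °C: 9.0, 4.0, 18.9, 9.6, 19.1, 10.3, 15.6, 19.4, 2.3.
Cumulative: 9.0, 13.0, 31.9, 41.5, 60.6, 70.9, 86.5, 105.9, 108.2.
The total first reaches 69 DD on day 6.

day 6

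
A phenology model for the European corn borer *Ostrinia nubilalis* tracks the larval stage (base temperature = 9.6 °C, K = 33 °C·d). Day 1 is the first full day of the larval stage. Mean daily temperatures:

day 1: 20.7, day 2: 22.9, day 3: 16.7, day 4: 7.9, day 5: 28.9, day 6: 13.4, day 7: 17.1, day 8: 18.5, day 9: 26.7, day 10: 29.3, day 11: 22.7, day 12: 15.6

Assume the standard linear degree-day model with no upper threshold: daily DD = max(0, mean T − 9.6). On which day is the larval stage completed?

Daily DD above 9.6 °C: 11.1, 13.3, 7.1, 0.0, 19.3, 3.8, 7.5, 8.9, 17.1, 19.7, 13.1, 6.0.
Cumulative: 11.1, 24.4, 31.5, 31.5, 50.8, 54.6, 62.1, 71.0, 88.1, 107.8, 120.9, 126.9.
The total first reaches 33 DD on day 5.

day 5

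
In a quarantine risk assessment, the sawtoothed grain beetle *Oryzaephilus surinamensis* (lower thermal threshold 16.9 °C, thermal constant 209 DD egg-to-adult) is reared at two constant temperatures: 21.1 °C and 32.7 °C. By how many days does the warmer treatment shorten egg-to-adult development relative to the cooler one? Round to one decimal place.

36.5 days

At 21.1 °C: 209 / (21.1 − 16.9) = 209 / 4.2 = 49.762 d.
At 32.7 °C: 209 / (32.7 − 16.9) = 209 / 15.8 = 13.228 d.
Difference = |49.762 − 13.228| = 36.534 ≈ 36.5 days.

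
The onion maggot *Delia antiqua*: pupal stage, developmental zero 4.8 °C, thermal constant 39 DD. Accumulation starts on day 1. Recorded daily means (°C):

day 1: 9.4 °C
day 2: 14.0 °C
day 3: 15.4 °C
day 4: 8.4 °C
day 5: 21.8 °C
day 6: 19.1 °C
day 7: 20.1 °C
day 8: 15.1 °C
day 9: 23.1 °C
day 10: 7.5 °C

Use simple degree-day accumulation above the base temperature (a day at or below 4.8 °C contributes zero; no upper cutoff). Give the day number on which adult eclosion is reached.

day 5

Daily DD above 4.8 °C: 4.6, 9.2, 10.6, 3.6, 17.0, 14.3, 15.3, 10.3, 18.3, 2.7.
Cumulative: 4.6, 13.8, 24.4, 28.0, 45.0, 59.3, 74.6, 84.9, 103.2, 105.9.
The total first reaches 39 DD on day 5.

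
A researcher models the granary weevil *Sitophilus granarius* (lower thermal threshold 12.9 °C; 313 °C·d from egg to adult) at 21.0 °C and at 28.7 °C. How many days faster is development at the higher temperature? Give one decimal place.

At 21.0 °C: 313 / (21.0 − 12.9) = 313 / 8.1 = 38.642 d.
At 28.7 °C: 313 / (28.7 − 12.9) = 313 / 15.8 = 19.810 d.
Difference = |38.642 − 19.810| = 18.832 ≈ 18.8 days.

18.8 days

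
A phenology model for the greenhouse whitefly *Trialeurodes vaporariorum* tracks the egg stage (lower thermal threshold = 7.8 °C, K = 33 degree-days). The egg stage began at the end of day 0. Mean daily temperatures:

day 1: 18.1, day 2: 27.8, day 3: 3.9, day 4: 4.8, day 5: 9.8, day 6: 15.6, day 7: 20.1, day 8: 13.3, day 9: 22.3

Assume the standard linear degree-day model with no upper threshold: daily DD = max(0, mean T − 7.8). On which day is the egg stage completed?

Daily DD above 7.8 °C: 10.3, 20.0, 0.0, 0.0, 2.0, 7.8, 12.3, 5.5, 14.5.
Cumulative: 10.3, 30.3, 30.3, 30.3, 32.3, 40.1, 52.4, 57.9, 72.4.
The total first reaches 33 DD on day 6.

day 6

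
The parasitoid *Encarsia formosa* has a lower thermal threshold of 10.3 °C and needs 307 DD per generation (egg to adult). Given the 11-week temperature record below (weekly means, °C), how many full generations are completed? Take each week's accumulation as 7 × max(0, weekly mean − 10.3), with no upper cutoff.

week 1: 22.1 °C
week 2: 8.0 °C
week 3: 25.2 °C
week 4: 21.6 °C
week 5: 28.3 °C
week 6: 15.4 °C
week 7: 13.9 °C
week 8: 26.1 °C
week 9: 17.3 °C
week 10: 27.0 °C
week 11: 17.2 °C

2 generations

Weekly DD (7 × max(0, T̄ − 10.3)): 82.6, 0.0, 104.3, 79.1, 126.0, 35.7, 25.2, 110.6, 49.0, 116.9, 48.3.
Season total = 777.7 DD.
Complete generations = ⌊777.7 / 307⌋ = 2.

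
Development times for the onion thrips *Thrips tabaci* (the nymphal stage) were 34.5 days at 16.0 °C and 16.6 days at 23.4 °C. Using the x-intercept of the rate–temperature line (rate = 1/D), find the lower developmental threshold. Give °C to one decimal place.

Under the model K = D·(T − T_b), so D₁·(T₁ − T_b) = D₂·(T₂ − T_b).
34.5·(16.0 − T_b) = 16.6·(23.4 − T_b)
T_b = (34.5·16.0 − 16.6·23.4) / (34.5 − 16.6) = 163.56 / 17.9 = 9.137 °C ≈ 9.1 °C.

9.1 °C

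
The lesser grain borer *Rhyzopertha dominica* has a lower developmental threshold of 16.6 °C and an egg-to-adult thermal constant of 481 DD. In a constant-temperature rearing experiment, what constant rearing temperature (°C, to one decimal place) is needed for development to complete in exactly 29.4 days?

33.0 °C

Required daily accumulation = 481 / 29.4 = 16.361 DD/day.
T = T_base + 16.361 = 16.6 + 16.361 = 32.961 ≈ 33.0 °C.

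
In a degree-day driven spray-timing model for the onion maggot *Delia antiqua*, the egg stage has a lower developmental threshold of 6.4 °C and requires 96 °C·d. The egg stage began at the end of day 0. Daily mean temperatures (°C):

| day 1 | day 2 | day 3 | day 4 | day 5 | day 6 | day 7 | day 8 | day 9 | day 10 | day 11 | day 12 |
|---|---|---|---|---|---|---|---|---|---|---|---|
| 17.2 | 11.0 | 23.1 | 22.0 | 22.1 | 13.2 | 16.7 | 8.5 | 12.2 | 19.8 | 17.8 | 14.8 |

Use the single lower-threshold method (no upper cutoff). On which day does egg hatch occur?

Daily DD above 6.4 °C: 10.8, 4.6, 16.7, 15.6, 15.7, 6.8, 10.3, 2.1, 5.8, 13.4, 11.4, 8.4.
Cumulative: 10.8, 15.4, 32.1, 47.7, 63.4, 70.2, 80.5, 82.6, 88.4, 101.8, 113.2, 121.6.
The total first reaches 96 DD on day 10.

day 10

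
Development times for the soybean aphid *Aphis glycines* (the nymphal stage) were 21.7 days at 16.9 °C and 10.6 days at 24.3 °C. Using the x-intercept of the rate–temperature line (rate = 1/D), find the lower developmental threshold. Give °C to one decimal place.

Linear rate model ⇒ the product D·(T − T_b) is constant across temperatures.
21.7·(16.9 − T_b) = 10.6·(24.3 − T_b)
T_b = (21.7·16.9 − 10.6·24.3) / (21.7 − 10.6) = 109.15 / 11.1 = 9.833 °C ≈ 9.8 °C.

9.8 °C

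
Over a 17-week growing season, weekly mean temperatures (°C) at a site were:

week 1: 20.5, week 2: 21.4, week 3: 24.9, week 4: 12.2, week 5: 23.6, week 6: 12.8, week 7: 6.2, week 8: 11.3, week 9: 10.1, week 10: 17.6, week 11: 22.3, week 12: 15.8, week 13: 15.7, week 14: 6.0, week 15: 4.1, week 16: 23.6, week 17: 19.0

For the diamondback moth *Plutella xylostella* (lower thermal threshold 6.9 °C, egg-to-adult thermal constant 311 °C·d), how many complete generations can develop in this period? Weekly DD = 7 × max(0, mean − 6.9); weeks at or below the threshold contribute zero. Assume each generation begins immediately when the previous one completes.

3 generations

Weekly DD (7 × max(0, T̄ − 6.9)): 95.2, 101.5, 126.0, 37.1, 116.9, 41.3, 0.0, 30.8, 22.4, 74.9, 107.8, 62.3, 61.6, 0.0, 0.0, 116.9, 84.7.
Season total = 1079.4 DD.
Complete generations = ⌊1079.4 / 311⌋ = 3.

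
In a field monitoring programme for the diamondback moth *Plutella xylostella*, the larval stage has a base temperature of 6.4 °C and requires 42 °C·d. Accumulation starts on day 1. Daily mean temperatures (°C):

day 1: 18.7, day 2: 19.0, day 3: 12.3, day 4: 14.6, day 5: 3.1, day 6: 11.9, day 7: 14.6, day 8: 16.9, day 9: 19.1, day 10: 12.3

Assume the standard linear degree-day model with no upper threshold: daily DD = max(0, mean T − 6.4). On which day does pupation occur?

Daily DD above 6.4 °C: 12.3, 12.6, 5.9, 8.2, 0.0, 5.5, 8.2, 10.5, 12.7, 5.9.
Cumulative: 12.3, 24.9, 30.8, 39.0, 39.0, 44.5, 52.7, 63.2, 75.9, 81.8.
The total first reaches 42 DD on day 6.

day 6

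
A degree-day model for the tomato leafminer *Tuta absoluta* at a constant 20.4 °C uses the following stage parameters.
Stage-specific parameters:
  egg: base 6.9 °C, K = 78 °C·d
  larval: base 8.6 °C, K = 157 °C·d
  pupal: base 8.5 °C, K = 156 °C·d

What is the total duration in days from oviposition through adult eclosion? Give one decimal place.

32.2 days

egg: 78 / (20.4 − 6.9) = 78 / 13.5 = 5.778 d.
larval: 157 / (20.4 − 8.6) = 157 / 11.8 = 13.305 d.
pupal: 156 / (20.4 − 8.5) = 156 / 11.9 = 13.109 d.
Sum = 32.192 ≈ 32.2 days.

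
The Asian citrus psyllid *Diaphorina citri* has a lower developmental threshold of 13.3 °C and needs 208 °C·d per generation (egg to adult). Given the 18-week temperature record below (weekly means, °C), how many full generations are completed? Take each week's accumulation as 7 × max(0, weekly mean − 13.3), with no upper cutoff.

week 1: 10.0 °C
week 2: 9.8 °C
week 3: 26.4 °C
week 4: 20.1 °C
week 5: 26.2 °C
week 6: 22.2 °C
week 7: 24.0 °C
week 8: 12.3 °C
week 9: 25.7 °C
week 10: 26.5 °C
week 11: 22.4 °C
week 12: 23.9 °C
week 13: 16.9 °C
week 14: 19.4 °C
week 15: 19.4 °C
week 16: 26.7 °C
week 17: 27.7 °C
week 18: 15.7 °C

Weekly DD (7 × max(0, T̄ − 13.3)): 0.0, 0.0, 91.7, 47.6, 90.3, 62.3, 74.9, 0.0, 86.8, 92.4, 63.7, 74.2, 25.2, 42.7, 42.7, 93.8, 100.8, 16.8.
Season total = 1005.9 DD.
Complete generations = ⌊1005.9 / 208⌋ = 4.

4 generations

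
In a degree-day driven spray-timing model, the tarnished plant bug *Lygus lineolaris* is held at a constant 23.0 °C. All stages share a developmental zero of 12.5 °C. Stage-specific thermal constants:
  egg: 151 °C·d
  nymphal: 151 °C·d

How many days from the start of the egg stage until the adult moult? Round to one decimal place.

28.8 days

Daily accumulation at 23.0 °C = 23.0 − 12.5 = 10.5 DD/day.
Total K = 151 + 151 = 302 DD.
Total duration = 302 / 10.5 = 28.762 ≈ 28.8 days.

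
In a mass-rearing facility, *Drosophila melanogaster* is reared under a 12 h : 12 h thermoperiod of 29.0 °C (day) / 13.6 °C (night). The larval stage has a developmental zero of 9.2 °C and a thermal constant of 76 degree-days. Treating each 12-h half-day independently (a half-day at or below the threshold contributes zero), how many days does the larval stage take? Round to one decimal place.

6.3 days

Day half: max(0, 29.0 − 9.2) × 0.5 = 19.8 × 0.5 = 9.90 DD.
Night half: max(0, 13.6 − 9.2) × 0.5 = 4.4 × 0.5 = 2.20 DD.
Per 24 h: 12.10 DD/day.
Duration = 76 / 12.10 = 6.281 ≈ 6.3 days.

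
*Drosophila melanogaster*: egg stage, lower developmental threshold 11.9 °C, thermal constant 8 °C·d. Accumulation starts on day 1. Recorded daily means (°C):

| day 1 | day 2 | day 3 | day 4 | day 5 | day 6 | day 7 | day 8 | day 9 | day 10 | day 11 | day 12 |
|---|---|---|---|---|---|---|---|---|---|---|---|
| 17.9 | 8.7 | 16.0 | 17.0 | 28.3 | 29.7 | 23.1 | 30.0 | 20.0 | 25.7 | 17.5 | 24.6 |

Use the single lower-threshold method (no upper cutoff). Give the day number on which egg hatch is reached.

Daily DD above 11.9 °C: 6.0, 0.0, 4.1, 5.1, 16.4, 17.8, 11.2, 18.1, 8.1, 13.8, 5.6, 12.7.
Cumulative: 6.0, 6.0, 10.1, 15.2, 31.6, 49.4, 60.6, 78.7, 86.8, 100.6, 106.2, 118.9.
The total first reaches 8 DD on day 3.

day 3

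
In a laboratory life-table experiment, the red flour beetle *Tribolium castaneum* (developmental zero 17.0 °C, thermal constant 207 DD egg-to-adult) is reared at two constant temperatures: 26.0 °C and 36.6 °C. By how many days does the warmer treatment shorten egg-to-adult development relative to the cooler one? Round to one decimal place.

At 26.0 °C: 207 / (26.0 − 17.0) = 207 / 9.0 = 23.000 d.
At 36.6 °C: 207 / (36.6 − 17.0) = 207 / 19.6 = 10.561 d.
Difference = |23.000 − 10.561| = 12.439 ≈ 12.4 days.

12.4 days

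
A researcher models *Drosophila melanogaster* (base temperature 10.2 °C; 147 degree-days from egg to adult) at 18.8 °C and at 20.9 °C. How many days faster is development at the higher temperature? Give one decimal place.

3.4 days

At 18.8 °C: 147 / (18.8 − 10.2) = 147 / 8.6 = 17.093 d.
At 20.9 °C: 147 / (20.9 − 10.2) = 147 / 10.7 = 13.738 d.
Difference = |17.093 − 13.738| = 3.355 ≈ 3.4 days.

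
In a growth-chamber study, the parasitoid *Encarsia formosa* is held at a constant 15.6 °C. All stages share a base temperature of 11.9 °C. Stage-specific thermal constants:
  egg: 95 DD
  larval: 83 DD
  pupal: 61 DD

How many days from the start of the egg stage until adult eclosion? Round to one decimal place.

Daily accumulation at 15.6 °C = 15.6 − 11.9 = 3.7 DD/day.
Total K = 95 + 83 + 61 = 239 DD.
Total duration = 239 / 3.7 = 64.595 ≈ 64.6 days.

64.6 days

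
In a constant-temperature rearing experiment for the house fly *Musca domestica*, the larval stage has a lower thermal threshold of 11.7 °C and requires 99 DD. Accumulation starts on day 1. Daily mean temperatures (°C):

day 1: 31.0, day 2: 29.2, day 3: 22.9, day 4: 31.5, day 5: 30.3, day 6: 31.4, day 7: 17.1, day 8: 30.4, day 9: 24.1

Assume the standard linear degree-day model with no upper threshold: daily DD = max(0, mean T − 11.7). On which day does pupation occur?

day 6

Daily DD above 11.7 °C: 19.3, 17.5, 11.2, 19.8, 18.6, 19.7, 5.4, 18.7, 12.4.
Cumulative: 19.3, 36.8, 48.0, 67.8, 86.4, 106.1, 111.5, 130.2, 142.6.
The total first reaches 99 DD on day 6.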